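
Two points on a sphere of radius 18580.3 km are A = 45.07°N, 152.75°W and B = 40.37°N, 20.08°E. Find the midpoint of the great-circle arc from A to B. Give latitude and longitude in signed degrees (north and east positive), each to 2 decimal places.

85.48°, -35.17°

Central angle δ = 1.6462 rad. Interpolating on the sphere with fraction f = 0.5:
P = [sin((1−f)δ)·A + sin(fδ)·B] / sin δ = 0.7353·A + 0.7353·B in Cartesian coordinates,
giving P = (0.0645, -0.0454, 0.9969), i.e. latitude 85.48°, longitude -35.17°.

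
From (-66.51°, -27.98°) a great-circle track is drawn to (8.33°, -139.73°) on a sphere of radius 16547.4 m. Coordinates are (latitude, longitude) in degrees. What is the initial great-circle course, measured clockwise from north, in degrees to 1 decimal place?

Δλ = -111.750° = -1.9504 rad.
y = sin Δλ · cos φ₂ = (-0.9288)(0.9895) = -0.9190
x = cos φ₁ sin φ₂ − sin φ₁ cos φ₂ cos Δλ = (0.3986)(0.1449) − (-0.9171)(0.9895)(-0.3706) = -0.2785
θ = atan2(y, x) = -106.86°; adding 360° gives 253.1°.

253.1°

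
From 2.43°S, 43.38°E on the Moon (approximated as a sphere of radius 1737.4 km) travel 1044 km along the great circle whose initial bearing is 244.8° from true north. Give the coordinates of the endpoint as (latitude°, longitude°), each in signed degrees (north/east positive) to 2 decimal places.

-15.99°, 11.23°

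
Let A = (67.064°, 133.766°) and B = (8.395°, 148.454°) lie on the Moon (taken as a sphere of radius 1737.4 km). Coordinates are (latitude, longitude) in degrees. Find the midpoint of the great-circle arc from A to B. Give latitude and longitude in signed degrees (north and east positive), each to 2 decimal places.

37.91°, 144.32°

The central angle between A and B is δ = 1.0387 rad.
With f = 0.5, the slerp weights are sin((1−f)δ)/sin δ = 0.5759 and sin(fδ)/sin δ = 0.5759.
Weighted sum of the unit vectors: (0.5759)·(-0.2696,0.2814,0.9209) + (0.5759)·(-0.8431,0.5176,0.1460) = (-0.6408, 0.4602, 0.6145).
Converting back: φ = atan2(z, √(x²+y²)) = 37.91°, λ = atan2(y, x) = 144.32°.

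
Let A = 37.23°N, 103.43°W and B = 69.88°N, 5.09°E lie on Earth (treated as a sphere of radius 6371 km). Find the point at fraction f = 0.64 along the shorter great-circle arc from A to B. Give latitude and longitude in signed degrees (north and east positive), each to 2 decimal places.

69.38°, -61.54°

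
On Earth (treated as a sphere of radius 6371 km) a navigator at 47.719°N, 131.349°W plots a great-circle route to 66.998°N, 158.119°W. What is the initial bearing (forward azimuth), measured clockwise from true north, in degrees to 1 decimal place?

Δλ = -26.770° = -0.4672 rad.
y = sin Δλ · cos φ₂ = (-0.4504)(0.3908) = -0.1760
x = cos φ₁ sin φ₂ − sin φ₁ cos φ₂ cos Δλ = (0.6728)(0.9205) − (0.7399)(0.3908)(0.8928) = 0.3612
θ = atan2(y, x) = -25.98°; adding 360° gives 334.0°.

334.0°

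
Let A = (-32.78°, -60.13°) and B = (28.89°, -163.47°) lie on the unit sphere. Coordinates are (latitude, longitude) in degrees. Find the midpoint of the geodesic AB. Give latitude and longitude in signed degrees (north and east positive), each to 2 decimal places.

-3.13°, -113.27°

Central angle δ = 2.0169 rad. Interpolating on the sphere with fraction f = 0.5:
P = [sin((1−f)δ)·A + sin(fδ)·B] / sin δ = 0.9378·A + 0.9378·B in Cartesian coordinates,
giving P = (-0.3945, -0.9173, -0.0547), i.e. latitude -3.13°, longitude -113.27°.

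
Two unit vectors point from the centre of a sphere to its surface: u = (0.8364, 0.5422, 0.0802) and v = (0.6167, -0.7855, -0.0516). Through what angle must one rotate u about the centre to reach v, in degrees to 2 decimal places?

85.08°

u·v = 0.0858; |u| = 1.0000, |v| = 1.0000.
cos θ = (u·v)/(|u||v|) = 0.0858, so θ = 85.08°.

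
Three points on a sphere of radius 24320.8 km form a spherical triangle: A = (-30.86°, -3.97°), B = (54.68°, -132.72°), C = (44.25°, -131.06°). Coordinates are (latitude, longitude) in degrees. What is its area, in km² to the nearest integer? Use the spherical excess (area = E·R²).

Side lengths (central angles): a = 0.1830, b = 2.3873, c = 2.3879 rad; semiperimeter s = 2.4791.
By l'Huilier's theorem, tan(E/4) = √[tan(s/2) tan((s−a)/2) tan((s−b)/2) tan((s−c)/2)], giving spherical excess E = 0.4635 rad.
Area = E·R² = 0.4635 × (24320.8)² ≈ 274139655 km².

274139655 km²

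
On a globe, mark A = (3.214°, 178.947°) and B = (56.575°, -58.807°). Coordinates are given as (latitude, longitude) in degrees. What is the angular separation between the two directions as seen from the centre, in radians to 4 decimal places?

With latitudes φ₁ = 3.214°, φ₂ = 56.575° and longitude difference Δλ = 122.246°:
cos c = sin φ₁ sin φ₂ + cos φ₁ cos φ₂ cos Δλ = (0.0561)(0.8346) + (0.9984)(0.5508)(-0.5336) = -0.24665,
so c = arccos(-0.24665) = 1.82002 rad.
So the angular separation is 1.8200 rad.

1.8200 rad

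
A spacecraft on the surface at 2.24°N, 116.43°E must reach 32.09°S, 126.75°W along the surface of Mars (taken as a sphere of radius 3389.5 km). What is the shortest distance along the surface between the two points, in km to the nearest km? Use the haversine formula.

6729 km

In radians: φ₁ = 0.0391, φ₂ = -0.5601, Δλ = 116.820° = 2.0389 rad.
Haversine: a = sin²(Δφ/2) + cos φ₁ cos φ₂ sin²(Δλ/2) = 0.0871 + (0.9992)(0.8472)(0.7256) = 0.70136.
Central angle c = 2·arcsin(√a) = 1.98529 rad.
Distance = R·c = 3389.5 × 1.9853 ≈ 6729 km.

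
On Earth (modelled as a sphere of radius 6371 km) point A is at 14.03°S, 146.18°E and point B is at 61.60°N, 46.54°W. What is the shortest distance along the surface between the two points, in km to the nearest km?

In radians: φ₁ = -0.2449, φ₂ = 1.0751, Δλ = 167.280° = 2.9196 rad.
cos c = sin φ₁ sin φ₂ + cos φ₁ cos φ₂ cos Δλ = (-0.2424)(0.8796) + (0.9702)(0.4756)(-0.9755) = -0.66336,
so c = arccos(-0.66336) = 2.29610 rad.
Distance = R·c = 6371 × 2.2961 ≈ 14628 km.

14628 km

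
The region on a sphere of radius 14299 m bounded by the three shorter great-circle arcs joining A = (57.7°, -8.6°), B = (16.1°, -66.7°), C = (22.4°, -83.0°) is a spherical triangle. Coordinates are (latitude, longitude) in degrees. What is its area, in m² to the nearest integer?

Side lengths (central angles): a = 0.2900, b = 1.0985, c = 1.0406 rad; semiperimeter s = 1.2145.
By l'Huilier's theorem, tan(E/4) = √[tan(s/2) tan((s−a)/2) tan((s−b)/2) tan((s−c)/2)], giving spherical excess E = 0.1674 rad.
Area = E·R² = 0.1674 × (14299)² ≈ 34224732 m².

34224732 m²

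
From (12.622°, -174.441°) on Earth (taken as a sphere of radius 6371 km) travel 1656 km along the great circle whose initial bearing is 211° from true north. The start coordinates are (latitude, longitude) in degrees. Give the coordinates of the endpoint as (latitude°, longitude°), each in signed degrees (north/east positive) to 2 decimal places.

Angular distance δ = d/R = 1656/6371 = 0.25993 rad; initial bearing θ = 3.6826 rad.
sin φ₂ = sin φ₁ cos δ + cos φ₁ sin δ cos θ = (0.2185)(0.9664) + (0.9758)(0.2570)(-0.8572) = -0.0038, so φ₂ = -0.22°.
Δλ = atan2(sin θ sin δ cos φ₁, cos δ − sin φ₁ sin φ₂) = atan2(-0.1292, 0.9672) = -7.607°.
λ₂ = -174.441° − 7.607° = -182.05° → 177.95° after wrapping to (−180°, 180°].

-0.22°, 177.95°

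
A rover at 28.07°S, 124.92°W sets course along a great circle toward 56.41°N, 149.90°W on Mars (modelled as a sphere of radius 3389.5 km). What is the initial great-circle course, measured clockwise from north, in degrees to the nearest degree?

346°

With φ₁ = -0.4899, φ₂ = 0.9845, Δλ = -0.4360 rad, the forward-azimuth formula gives
θ = atan2( sin Δλ cos φ₂ , cos φ₁ sin φ₂ − sin φ₁ cos φ₂ cos Δλ ) = atan2(-0.2336, 0.9710) = -13.53°.
Adding 360° brings this into [0°, 360°): 346°.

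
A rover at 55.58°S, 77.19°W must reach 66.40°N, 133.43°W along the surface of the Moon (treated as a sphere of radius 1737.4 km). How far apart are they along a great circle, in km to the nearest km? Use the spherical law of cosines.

Let φ₁ = -0.9701 rad, φ₂ = 1.1589 rad, and Δλ = -0.9816 rad.
cos c = sin φ₁ sin φ₂ + cos φ₁ cos φ₂ cos Δλ = (-0.8249)(0.9164) + (0.5653)(0.4003)(0.5557) = -0.63016,
so c = arccos(-0.63016) = 2.25256 rad.
Distance = R·c = 1737.4 × 2.2526 ≈ 3914 km.

3914 km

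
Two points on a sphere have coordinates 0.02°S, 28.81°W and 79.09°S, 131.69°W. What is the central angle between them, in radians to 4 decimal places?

1.6127 rad

Let φ₁ = -0.0003 rad, φ₂ = -1.3804 rad, and Δλ = -1.7956 rad.
cos c = sin φ₁ sin φ₂ + cos φ₁ cos φ₂ cos Δλ = (-0.0003)(-0.9819) + (1.0000)(0.1893)(-0.2229) = -0.04185,
so c = arccos(-0.04185) = 1.61266 rad.
So the angular separation is 1.6127 rad.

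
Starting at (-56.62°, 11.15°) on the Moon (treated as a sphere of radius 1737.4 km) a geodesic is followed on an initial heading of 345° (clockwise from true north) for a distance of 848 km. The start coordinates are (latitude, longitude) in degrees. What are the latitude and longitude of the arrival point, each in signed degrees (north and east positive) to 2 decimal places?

Angular distance δ = d/R = 848/1737.4 = 0.48809 rad; initial bearing θ = 6.0214 rad.
sin φ₂ = sin φ₁ cos δ + cos φ₁ sin δ cos θ = (-0.8350)(0.8832) + (0.5502)(0.4689)(0.9659) = -0.4883, so φ₂ = -29.23°.
Δλ = atan2(sin θ sin δ cos φ₁, cos δ − sin φ₁ sin φ₂) = atan2(-0.0668, 0.4755) = -7.995°.
λ₂ = 11.150° − 7.995° = 3.16°.

-29.23°, 3.16°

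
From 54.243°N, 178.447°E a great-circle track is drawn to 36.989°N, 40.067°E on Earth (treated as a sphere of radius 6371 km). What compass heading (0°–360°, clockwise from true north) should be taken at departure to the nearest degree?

Δλ = -138.380° = -2.4152 rad.
y = sin Δλ · cos φ₂ = (-0.6642)(0.7988) = -0.5305
x = cos φ₁ sin φ₂ − sin φ₁ cos φ₂ cos Δλ = (0.5843)(0.6017) − (0.8115)(0.7988)(-0.7476) = 0.8361
θ = atan2(y, x) = -32.39°; adding 360° gives 328°.

328°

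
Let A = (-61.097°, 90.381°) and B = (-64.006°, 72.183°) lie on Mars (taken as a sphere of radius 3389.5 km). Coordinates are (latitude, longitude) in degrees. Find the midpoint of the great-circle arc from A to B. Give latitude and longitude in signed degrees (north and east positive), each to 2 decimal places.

-62.85°, 81.73°

The central angle between A and B is δ = 0.1543 rad.
With f = 0.5, the slerp weights are sin((1−f)δ)/sin δ = 0.5015 and sin(fδ)/sin δ = 0.5015.
Weighted sum of the unit vectors: (0.5015)·(-0.0032,0.4833,-0.8754) + (0.5015)·(0.1341,0.4173,-0.8988) = (0.0656, 0.4516, -0.8898).
Converting back: φ = atan2(z, √(x²+y²)) = -62.85°, λ = atan2(y, x) = 81.73°.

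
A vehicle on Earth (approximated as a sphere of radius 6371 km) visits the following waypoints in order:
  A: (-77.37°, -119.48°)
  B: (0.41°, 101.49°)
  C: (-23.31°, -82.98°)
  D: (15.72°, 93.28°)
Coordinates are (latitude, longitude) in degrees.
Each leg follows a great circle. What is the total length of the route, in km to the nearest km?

47617 km

Leg A→B: central angle 1.7437 rad, distance 11109.3 km.
Leg B→C: central angle 2.7348 rad, distance 17423.4 km.
Leg C→D: central angle 2.9956 rad, distance 19084.7 km.
Total: 11109.3 + 17423.4 + 19084.7 ≈ 47617 km.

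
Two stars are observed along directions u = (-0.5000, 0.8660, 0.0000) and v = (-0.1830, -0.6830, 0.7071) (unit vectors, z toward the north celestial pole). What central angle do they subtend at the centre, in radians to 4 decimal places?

u·v = -0.5000; |u| = 1.0000, |v| = 1.0000.
cos θ = (u·v)/(|u||v|) = -0.5000, so θ = 2.0944 rad.

2.0944 rad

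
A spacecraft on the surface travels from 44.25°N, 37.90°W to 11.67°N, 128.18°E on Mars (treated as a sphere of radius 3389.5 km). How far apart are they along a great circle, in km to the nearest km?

7257 km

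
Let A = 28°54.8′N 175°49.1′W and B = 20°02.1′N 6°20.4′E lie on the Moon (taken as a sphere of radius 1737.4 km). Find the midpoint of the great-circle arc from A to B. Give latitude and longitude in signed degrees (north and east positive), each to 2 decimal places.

84.97°, 33.32°

Central angle δ = 2.2865 rad. Interpolating on the sphere with fraction f = 0.5:
P = [sin((1−f)δ)·A + sin(fδ)·B] / sin δ = 1.2059·A + 1.2059·B in Cartesian coordinates,
giving P = (0.0732, 0.0481, 0.9962), i.e. latitude 84.97°, longitude 33.32°.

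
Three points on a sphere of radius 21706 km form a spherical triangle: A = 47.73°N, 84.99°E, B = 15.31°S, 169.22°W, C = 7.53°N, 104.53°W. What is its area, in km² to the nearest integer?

979042767 km²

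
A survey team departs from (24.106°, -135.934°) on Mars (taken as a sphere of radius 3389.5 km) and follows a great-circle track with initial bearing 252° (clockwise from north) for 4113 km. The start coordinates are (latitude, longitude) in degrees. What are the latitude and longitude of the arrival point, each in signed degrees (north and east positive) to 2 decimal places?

-6.97°, 160.22°

Angular distance δ = d/R = 4113/3389.5 = 1.21345 rad; initial bearing θ = 4.3982 rad.
sin φ₂ = sin φ₁ cos δ + cos φ₁ sin δ cos θ = (0.4084)(0.3498) + (0.9128)(0.9368)(-0.3090) = -0.1214, so φ₂ = -6.97°.
Δλ = atan2(sin θ sin δ cos φ₁, cos δ − sin φ₁ sin φ₂) = atan2(-0.8133, 0.3994) = -63.846°.
λ₂ = -135.934° − 63.846° = -199.78° → 160.22° after wrapping to (−180°, 180°].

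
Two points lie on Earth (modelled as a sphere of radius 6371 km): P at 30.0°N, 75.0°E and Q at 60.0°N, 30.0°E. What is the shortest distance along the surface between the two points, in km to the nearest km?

4708 km

With latitudes φ₁ = 30.000°, φ₂ = 60.000° and longitude difference Δλ = -45.000°:
cos c = sin φ₁ sin φ₂ + cos φ₁ cos φ₂ cos Δλ = (0.5000)(0.8660) + (0.8660)(0.5000)(0.7071) = 0.73920,
so c = arccos(0.73920) = 0.73892 rad.
Distance = R·c = 6371 × 0.7389 ≈ 4708 km.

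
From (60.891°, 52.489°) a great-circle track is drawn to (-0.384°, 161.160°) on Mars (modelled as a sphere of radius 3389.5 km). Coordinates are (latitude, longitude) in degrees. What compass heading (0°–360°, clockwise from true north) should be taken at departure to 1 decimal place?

73.7°

Δλ = 108.671° = 1.8967 rad.
y = sin Δλ · cos φ₂ = (0.9474)(1.0000) = 0.9474
x = cos φ₁ sin φ₂ − sin φ₁ cos φ₂ cos Δλ = (0.4865)(-0.0067) − (0.8737)(1.0000)(-0.3201) = 0.2764
θ = atan2(y, x) = 73.73°, so the bearing is 73.7°.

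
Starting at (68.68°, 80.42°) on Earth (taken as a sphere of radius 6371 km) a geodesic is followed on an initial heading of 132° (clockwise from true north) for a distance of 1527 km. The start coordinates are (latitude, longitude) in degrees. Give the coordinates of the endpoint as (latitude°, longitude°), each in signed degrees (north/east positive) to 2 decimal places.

57.91°, 99.81°

Angular distance δ = d/R = 1527/6371 = 0.23968 rad; initial bearing θ = 2.3038 rad.
sin φ₂ = sin φ₁ cos δ + cos φ₁ sin δ cos θ = (0.9316)(0.9714) + (0.3636)(0.2374)(-0.6691) = 0.8472, so φ₂ = 57.91°.
Δλ = atan2(sin θ sin δ cos φ₁, cos δ − sin φ₁ sin φ₂) = atan2(0.0641, 0.1822) = 19.393°.
λ₂ = 80.420° + 19.393° = 99.81°.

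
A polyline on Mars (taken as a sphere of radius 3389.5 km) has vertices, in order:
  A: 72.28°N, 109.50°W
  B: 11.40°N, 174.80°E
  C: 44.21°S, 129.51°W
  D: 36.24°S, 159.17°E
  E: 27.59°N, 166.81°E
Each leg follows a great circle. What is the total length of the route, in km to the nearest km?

Leg A→B: central angle 1.3057 rad, distance 4425.8 km.
Leg B→C: central angle 1.3096 rad, distance 4438.9 km.
Leg C→D: central angle 0.9306 rad, distance 3154.2 km.
Leg D→E: central angle 1.1211 rad, distance 3800.0 km.
Total: 4425.8 + 4438.9 + 3154.2 + 3800.0 ≈ 15819 km.

15819 km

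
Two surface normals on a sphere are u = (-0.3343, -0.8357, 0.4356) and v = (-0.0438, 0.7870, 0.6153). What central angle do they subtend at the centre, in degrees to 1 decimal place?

u·v = -0.3750; |u| = 0.9999, |v| = 0.9999.
cos θ = (u·v)/(|u||v|) = -0.3751, so θ = 112.0°.

112.0°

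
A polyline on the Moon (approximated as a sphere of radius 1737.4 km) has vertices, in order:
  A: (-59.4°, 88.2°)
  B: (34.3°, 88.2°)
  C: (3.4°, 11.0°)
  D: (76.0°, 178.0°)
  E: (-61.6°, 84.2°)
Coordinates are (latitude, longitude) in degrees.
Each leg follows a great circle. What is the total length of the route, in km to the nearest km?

Leg A→B: central angle 1.6354 rad, distance 2841.3 km.
Leg B→C: central angle 1.3530 rad, distance 2350.6 km.
Leg C→D: central angle 1.7495 rad, distance 3039.6 km.
Leg D→E: central angle 2.6083 rad, distance 4531.7 km.
Total: 2841.3 + 2350.6 + 3039.6 + 4531.7 ≈ 12763 km.

12763 km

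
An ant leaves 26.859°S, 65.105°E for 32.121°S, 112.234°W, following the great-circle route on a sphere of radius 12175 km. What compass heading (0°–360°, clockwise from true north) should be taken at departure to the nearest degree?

183°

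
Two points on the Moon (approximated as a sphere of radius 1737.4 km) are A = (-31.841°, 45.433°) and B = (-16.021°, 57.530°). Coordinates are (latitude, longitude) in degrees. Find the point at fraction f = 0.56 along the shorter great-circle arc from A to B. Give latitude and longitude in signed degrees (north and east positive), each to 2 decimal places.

-23.10°, 52.57°

The central angle between A and B is δ = 0.3363 rad.
With f = 0.56, the slerp weights are sin((1−f)δ)/sin δ = 0.4468 and sin(fδ)/sin δ = 0.5673.
Weighted sum of the unit vectors: (0.4468)·(0.5961,0.6052,-0.5276) + (0.5673)·(0.5160,0.8109,-0.2760) = (0.5591, 0.7304, -0.3923).
Converting back: φ = atan2(z, √(x²+y²)) = -23.10°, λ = atan2(y, x) = 52.57°.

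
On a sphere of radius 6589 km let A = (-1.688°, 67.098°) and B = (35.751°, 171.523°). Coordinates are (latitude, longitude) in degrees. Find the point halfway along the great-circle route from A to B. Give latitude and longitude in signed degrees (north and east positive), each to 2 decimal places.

26.36°, 111.68°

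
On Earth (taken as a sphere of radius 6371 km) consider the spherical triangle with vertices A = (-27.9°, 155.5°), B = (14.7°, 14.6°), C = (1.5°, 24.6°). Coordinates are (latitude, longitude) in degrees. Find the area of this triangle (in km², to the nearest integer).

10573682 km²

Side lengths (central angles): a = 0.2877, b = 2.2027, c = 2.4689 rad; semiperimeter s = 2.4797.
By l'Huilier's theorem, tan(E/4) = √[tan(s/2) tan((s−a)/2) tan((s−b)/2) tan((s−c)/2)], giving spherical excess E = 0.2605 rad.
Area = E·R² = 0.2605 × (6371)² ≈ 10573682 km².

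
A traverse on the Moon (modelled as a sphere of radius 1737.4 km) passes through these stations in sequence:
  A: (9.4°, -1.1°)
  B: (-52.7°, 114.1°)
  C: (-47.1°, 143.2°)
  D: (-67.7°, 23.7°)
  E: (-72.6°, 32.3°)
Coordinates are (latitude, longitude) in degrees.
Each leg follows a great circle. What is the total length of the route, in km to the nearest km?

5892 km

Leg A→B: central angle 1.9654 rad, distance 3414.7 km.
Leg B→C: central angle 0.3388 rad, distance 588.6 km.
Leg C→D: central angle 0.9878 rad, distance 1716.1 km.
Leg D→E: central angle 0.0993 rad, distance 172.6 km.
Total: 3414.7 + 588.6 + 1716.1 + 172.6 ≈ 5892 km.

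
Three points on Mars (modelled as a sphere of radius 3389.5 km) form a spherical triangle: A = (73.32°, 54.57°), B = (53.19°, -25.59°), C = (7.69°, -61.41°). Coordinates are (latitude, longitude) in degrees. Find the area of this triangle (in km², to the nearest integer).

1449081 km²

Side lengths (central angles): a = 0.9415, b = 1.5672, c = 0.6496 rad; semiperimeter s = 1.5791.
By l'Huilier's theorem, tan(E/4) = √[tan(s/2) tan((s−a)/2) tan((s−b)/2) tan((s−c)/2)], giving spherical excess E = 0.1261 rad.
Area = E·R² = 0.1261 × (3389.5)² ≈ 1449081 km².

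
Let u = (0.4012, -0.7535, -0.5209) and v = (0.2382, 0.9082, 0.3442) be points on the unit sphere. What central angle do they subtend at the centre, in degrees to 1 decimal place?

140.2°

u·v = -0.7681; |u| = 1.0000, |v| = 1.0000.
cos θ = (u·v)/(|u||v|) = -0.7680, so θ = 140.2°.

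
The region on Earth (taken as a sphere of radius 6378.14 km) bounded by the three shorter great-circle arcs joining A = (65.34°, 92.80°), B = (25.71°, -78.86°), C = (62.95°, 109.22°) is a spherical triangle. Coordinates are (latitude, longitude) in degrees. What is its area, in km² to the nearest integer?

5059053 km²

Side lengths (central angles): a = 1.5901, b = 0.1313, c = 1.5485 rad; semiperimeter s = 1.6350.
By l'Huilier's theorem, tan(E/4) = √[tan(s/2) tan((s−a)/2) tan((s−b)/2) tan((s−c)/2)], giving spherical excess E = 0.1244 rad.
Area = E·R² = 0.1244 × (6378.14)² ≈ 5059053 km².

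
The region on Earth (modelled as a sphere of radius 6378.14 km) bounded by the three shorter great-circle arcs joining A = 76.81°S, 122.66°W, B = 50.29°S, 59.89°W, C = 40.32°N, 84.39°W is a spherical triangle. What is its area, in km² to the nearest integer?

22715377 km²

Side lengths (central angles): a = 1.6253, b = 2.0868, c = 0.6169 rad; semiperimeter s = 2.1645.
By l'Huilier's theorem, tan(E/4) = √[tan(s/2) tan((s−a)/2) tan((s−b)/2) tan((s−c)/2)], giving spherical excess E = 0.5584 rad.
Area = E·R² = 0.5584 × (6378.14)² ≈ 22715377 km².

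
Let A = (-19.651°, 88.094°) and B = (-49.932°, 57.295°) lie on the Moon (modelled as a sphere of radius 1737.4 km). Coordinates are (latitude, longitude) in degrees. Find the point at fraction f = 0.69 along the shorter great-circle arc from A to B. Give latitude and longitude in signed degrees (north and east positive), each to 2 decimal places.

The central angle between A and B is δ = 0.6792 rad.
With f = 0.69, the slerp weights are sin((1−f)δ)/sin δ = 0.3327 and sin(fδ)/sin δ = 0.7190.
Weighted sum of the unit vectors: (0.3327)·(0.0313,0.9412,-0.3363) + (0.7190)·(0.3478,0.5416,-0.7653) = (0.2605, 0.7026, -0.6622).
Converting back: φ = atan2(z, √(x²+y²)) = -41.46°, λ = atan2(y, x) = 69.66°.

-41.46°, 69.66°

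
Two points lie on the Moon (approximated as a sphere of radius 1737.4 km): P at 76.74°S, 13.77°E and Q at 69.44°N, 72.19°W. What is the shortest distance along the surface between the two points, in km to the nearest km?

In radians: φ₁ = -1.3394, φ₂ = 1.2120, Δλ = -85.960° = -1.5003 rad.
Haversine: a = sin²(Δφ/2) + cos φ₁ cos φ₂ sin²(Δλ/2) = 0.9154 + (0.2294)(0.3512)(0.4648) = 0.95283.
Central angle c = 2·arcsin(√a) = 2.70375 rad.
Distance = R·c = 1737.4 × 2.7037 ≈ 4697 km.

4697 km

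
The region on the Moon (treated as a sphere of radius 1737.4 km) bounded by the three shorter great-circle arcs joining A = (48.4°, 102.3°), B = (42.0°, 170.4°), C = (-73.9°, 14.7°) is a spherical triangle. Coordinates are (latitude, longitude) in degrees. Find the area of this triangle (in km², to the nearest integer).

7311971 km²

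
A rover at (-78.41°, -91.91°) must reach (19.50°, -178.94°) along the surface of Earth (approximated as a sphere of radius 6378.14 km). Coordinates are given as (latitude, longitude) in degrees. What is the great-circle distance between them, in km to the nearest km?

Let φ₁ = -1.3685 rad, φ₂ = 0.3403 rad, and Δλ = -1.5190 rad.
cos c = sin φ₁ sin φ₂ + cos φ₁ cos φ₂ cos Δλ = (-0.9796)(0.3338) + (0.2009)(0.9426)(0.0518) = -0.31719,
so c = arccos(-0.31719) = 1.89356 rad.
Distance = R·c = 6378.14 × 1.8936 ≈ 12077 km.

12077 km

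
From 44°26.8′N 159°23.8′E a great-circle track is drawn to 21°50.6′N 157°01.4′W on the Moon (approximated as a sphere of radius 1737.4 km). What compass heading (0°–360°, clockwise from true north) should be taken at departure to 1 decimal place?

107.8°

Δλ = 43.580° = 0.7606 rad.
y = sin Δλ · cos φ₂ = (0.6894)(0.9282) = 0.6399
x = cos φ₁ sin φ₂ − sin φ₁ cos φ₂ cos Δλ = (0.7139)(0.3721) − (0.7002)(0.9282)(0.7244) = -0.2052
θ = atan2(y, x) = 107.78°, so the bearing is 107.8°.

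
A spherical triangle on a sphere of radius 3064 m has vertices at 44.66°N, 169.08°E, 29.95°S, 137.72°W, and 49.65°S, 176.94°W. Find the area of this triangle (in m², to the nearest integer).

Side lengths (central angles): a = 0.6179, b = 1.6597, c = 1.5525 rad; semiperimeter s = 1.9151.
By l'Huilier's theorem, tan(E/4) = √[tan(s/2) tan((s−a)/2) tan((s−b)/2) tan((s−c)/2)], giving spherical excess E = 0.6315 rad.
Area = E·R² = 0.6315 × (3064)² ≈ 5928274 m².

5928274 m²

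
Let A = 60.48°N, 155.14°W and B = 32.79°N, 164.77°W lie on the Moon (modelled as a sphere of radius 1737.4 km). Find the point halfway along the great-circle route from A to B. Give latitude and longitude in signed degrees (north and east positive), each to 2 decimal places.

Central angle δ = 0.4957 rad. Interpolating on the sphere with fraction f = 0.5:
P = [sin((1−f)δ)·A + sin(fδ)·B] / sin δ = 0.5158·A + 0.5158·B in Cartesian coordinates,
giving P = (-0.6489, -0.2207, 0.7281), i.e. latitude 46.73°, longitude -161.21°.

46.73°, -161.21°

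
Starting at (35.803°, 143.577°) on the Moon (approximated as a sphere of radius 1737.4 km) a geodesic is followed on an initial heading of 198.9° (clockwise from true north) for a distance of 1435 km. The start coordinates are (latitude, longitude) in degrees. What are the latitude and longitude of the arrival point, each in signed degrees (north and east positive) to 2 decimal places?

-9.65°, 129.60°

Angular distance δ = d/R = 1435/1737.4 = 0.82595 rad; initial bearing θ = 3.4715 rad.
sin φ₂ = sin φ₁ cos δ + cos φ₁ sin δ cos θ = (0.5850)(0.6779) + (0.8110)(0.7352)(-0.9461) = -0.1676, so φ₂ = -9.65°.
Δλ = atan2(sin θ sin δ cos φ₁, cos δ − sin φ₁ sin φ₂) = atan2(-0.1931, 0.7759) = -13.978°.
λ₂ = 143.577° − 13.978° = 129.60°.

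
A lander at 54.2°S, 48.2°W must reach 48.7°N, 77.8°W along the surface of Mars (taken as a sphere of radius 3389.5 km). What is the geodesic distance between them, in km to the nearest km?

6264 km

In radians: φ₁ = -0.9460, φ₂ = 0.8500, Δλ = -29.600° = -0.5166 rad.
cos c = sin φ₁ sin φ₂ + cos φ₁ cos φ₂ cos Δλ = (-0.8111)(0.7513) + (0.5850)(0.6600)(0.8695) = -0.27363,
so c = arccos(-0.27363) = 1.84797 rad.
Distance = R·c = 3389.5 × 1.8480 ≈ 6264 km.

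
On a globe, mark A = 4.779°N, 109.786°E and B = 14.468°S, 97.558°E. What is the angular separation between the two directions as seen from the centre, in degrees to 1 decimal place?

22.7°

With latitudes φ₁ = 4.779°, φ₂ = -14.468° and longitude difference Δλ = -12.228°:
cos c = sin φ₁ sin φ₂ + cos φ₁ cos φ₂ cos Δλ = (0.0833)(-0.2498) + (0.9965)(0.9683)(0.9773) = 0.92221,
so c = arccos(0.92221) = 0.39703 rad.
So the angular separation is 22.7°.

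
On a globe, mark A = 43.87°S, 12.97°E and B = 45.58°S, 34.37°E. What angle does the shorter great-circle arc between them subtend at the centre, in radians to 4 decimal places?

0.2662 rad

Let φ₁ = -0.7657 rad, φ₂ = -0.7955 rad, and Δλ = 0.3735 rad.
cos c = sin φ₁ sin φ₂ + cos φ₁ cos φ₂ cos Δλ = (-0.6930)(-0.7142) + (0.7209)(0.6999)(0.9311) = 0.96477,
so c = arccos(0.96477) = 0.26624 rad.
So the angular separation is 0.2662 rad.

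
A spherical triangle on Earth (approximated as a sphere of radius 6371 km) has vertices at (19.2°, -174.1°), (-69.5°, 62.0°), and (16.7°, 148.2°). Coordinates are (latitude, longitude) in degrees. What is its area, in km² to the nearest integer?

34647321 km²

Side lengths (central angles): a = 1.8203, b = 0.6263, c = 2.0858 rad; semiperimeter s = 2.2662.
By l'Huilier's theorem, tan(E/4) = √[tan(s/2) tan((s−a)/2) tan((s−b)/2) tan((s−c)/2)], giving spherical excess E = 0.8536 rad.
Area = E·R² = 0.8536 × (6371)² ≈ 34647321 km².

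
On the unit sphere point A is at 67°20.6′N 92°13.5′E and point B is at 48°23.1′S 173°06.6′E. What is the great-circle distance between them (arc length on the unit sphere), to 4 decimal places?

2.2776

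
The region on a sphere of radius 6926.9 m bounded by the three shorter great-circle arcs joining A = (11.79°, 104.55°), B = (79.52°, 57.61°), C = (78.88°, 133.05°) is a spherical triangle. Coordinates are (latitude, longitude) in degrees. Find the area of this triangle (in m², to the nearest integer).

Side lengths (central angles): a = 0.2300, b = 1.1957, c = 1.2424 rad; semiperimeter s = 1.3340.
By l'Huilier's theorem, tan(E/4) = √[tan(s/2) tan((s−a)/2) tan((s−b)/2) tan((s−c)/2)], giving spherical excess E = 0.1569 rad.
Area = E·R² = 0.1569 × (6926.9)² ≈ 7527954 m².

7527954 m²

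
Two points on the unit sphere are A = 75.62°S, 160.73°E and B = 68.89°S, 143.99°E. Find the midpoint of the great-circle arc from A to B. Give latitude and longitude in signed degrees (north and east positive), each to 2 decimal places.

-72.43°, 150.81°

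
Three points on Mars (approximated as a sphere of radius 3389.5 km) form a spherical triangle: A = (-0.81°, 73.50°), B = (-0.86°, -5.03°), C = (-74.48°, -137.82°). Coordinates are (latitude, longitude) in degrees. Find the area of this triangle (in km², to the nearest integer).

Side lengths (central angles): a = 1.7389, b = 1.7874, c = 1.3704 rad; semiperimeter s = 2.4484.
By l'Huilier's theorem, tan(E/4) = √[tan(s/2) tan((s−a)/2) tan((s−b)/2) tan((s−c)/2)], giving spherical excess E = 1.7202 rad.
Area = E·R² = 1.7202 × (3389.5)² ≈ 19762933 km².

19762933 km²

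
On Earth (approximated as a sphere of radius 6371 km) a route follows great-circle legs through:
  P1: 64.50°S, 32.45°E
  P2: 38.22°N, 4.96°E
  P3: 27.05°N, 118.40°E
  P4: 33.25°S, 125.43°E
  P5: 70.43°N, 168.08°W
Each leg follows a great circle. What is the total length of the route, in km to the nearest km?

Leg P1→P2: central angle 1.8321 rad, distance 11672.5 km.
Leg P2→P3: central angle 1.5678 rad, distance 9988.3 km.
Leg P3→P4: central angle 1.0589 rad, distance 6746.0 km.
Leg P4→P5: central angle 1.9876 rad, distance 12663.3 km.
Total: 11672.5 + 9988.3 + 6746.0 + 12663.3 ≈ 41070 km.

41070 km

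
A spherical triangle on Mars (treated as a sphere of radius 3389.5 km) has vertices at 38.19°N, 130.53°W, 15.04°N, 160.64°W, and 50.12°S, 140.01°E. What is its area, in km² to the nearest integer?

Side lengths (central angles): a = 1.4540, b = 2.0598, c = 0.6145 rad; semiperimeter s = 2.0641.
By l'Huilier's theorem, tan(E/4) = √[tan(s/2) tan((s−a)/2) tan((s−b)/2) tan((s−c)/2)], giving spherical excess E = 0.1277 rad.
Area = E·R² = 0.1277 × (3389.5)² ≈ 1467356 km².

1467356 km²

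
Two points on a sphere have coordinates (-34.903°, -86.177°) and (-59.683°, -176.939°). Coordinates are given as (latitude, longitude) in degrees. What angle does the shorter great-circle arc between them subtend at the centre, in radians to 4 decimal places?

1.0605 rad

Let φ₁ = -0.6092 rad, φ₂ = -1.0417 rad, and Δλ = -1.5841 rad.
Haversine: a = sin²(Δφ/2) + cos φ₁ cos φ₂ sin²(Δλ/2) = 0.0460 + (0.8201)(0.5048)(0.5066) = 0.25578.
Central angle c = 2·arcsin(√a) = 1.06050 rad.
So the angular separation is 1.0605 rad.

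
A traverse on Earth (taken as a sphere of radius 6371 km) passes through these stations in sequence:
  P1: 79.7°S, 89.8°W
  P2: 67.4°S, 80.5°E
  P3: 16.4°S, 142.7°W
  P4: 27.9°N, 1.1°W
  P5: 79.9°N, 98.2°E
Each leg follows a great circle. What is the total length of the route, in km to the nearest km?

36720 km

Leg P1→P2: central angle 0.5724 rad, distance 3646.8 km.
Leg P2→P3: central angle 1.5789 rad, distance 10059.0 km.
Leg P3→P4: central angle 2.4923 rad, distance 15878.7 km.
Leg P4→P5: central angle 1.1201 rad, distance 7135.9 km.
Total: 3646.8 + 10059.0 + 15878.7 + 7135.9 ≈ 36720 km.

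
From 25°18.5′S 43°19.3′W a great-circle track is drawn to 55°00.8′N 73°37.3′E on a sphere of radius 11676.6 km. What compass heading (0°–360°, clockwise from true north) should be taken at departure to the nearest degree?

Δλ = 116.943° = 2.0410 rad.
y = sin Δλ · cos φ₂ = (0.8915)(0.5734) = 0.5111
x = cos φ₁ sin φ₂ − sin φ₁ cos φ₂ cos Δλ = (0.9040)(0.8193) − (-0.4275)(0.5734)(-0.4531) = 0.6296
θ = atan2(y, x) = 39.07°, so the bearing is 39°.

39°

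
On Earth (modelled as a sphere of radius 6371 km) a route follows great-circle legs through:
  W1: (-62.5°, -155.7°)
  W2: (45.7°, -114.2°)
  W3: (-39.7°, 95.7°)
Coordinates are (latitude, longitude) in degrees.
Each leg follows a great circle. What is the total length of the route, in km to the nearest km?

Leg W1→W2: central angle 1.9750 rad, distance 12582.8 km.
Leg W2→W3: central angle 2.7466 rad, distance 17498.6 km.
Total: 12582.8 + 17498.6 ≈ 30081 km.

30081 km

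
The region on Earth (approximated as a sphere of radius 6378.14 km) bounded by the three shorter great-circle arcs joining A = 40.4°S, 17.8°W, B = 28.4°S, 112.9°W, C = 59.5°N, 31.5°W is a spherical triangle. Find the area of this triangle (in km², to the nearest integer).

Side lengths (central angles): a = 1.9210, b = 1.7548, c = 1.3194 rad; semiperimeter s = 2.4976.
By l'Huilier's theorem, tan(E/4) = √[tan(s/2) tan((s−a)/2) tan((s−b)/2) tan((s−c)/2)], giving spherical excess E = 1.7933 rad.
Area = E·R² = 1.7933 × (6378.14)² ≈ 72953885 km².

72953885 km²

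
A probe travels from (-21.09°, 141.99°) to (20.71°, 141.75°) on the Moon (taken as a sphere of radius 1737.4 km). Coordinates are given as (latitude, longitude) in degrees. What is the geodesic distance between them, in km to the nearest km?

1268 km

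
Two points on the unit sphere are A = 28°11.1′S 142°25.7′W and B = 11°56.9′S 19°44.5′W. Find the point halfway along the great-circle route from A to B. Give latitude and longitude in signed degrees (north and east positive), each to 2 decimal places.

The central angle between A and B is δ = 1.9476 rad.
With f = 0.5, the slerp weights are sin((1−f)δ)/sin δ = 0.8894 and sin(fδ)/sin δ = 0.8894.
Weighted sum of the unit vectors: (0.8894)·(-0.6986,-0.5375,-0.4723) + (0.8894)·(0.9208,-0.3305,-0.2070) = (0.1976, -0.7719, -0.6042).
Converting back: φ = atan2(z, √(x²+y²)) = -37.17°, λ = atan2(y, x) = -75.64°.

-37.17°, -75.64°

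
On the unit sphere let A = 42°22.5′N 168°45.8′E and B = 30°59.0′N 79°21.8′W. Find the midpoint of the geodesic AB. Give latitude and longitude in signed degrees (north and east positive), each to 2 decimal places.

52.89°, -129.03°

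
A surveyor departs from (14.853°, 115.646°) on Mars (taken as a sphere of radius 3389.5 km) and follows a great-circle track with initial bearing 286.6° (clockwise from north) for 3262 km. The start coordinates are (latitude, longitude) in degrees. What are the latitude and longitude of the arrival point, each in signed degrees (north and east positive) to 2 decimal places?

21.91°, 57.70°

Angular distance δ = d/R = 3262/3389.5 = 0.96238 rad; initial bearing θ = 5.0021 rad.
sin φ₂ = sin φ₁ cos δ + cos φ₁ sin δ cos θ = (0.2563)(0.5716) + (0.9666)(0.8206)(0.2857) = 0.3731, so φ₂ = 21.91°.
Δλ = atan2(sin θ sin δ cos φ₁, cos δ − sin φ₁ sin φ₂) = atan2(-0.7601, 0.4759) = -57.947°.
λ₂ = 115.646° − 57.947° = 57.70°.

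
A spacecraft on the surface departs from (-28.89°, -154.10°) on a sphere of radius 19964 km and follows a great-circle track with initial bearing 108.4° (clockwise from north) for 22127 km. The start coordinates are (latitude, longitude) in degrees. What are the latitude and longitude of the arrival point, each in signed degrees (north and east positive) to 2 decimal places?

-27.57°, -80.76°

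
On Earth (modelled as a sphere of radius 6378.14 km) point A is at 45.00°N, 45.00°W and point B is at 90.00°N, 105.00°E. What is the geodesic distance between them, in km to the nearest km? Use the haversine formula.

With latitudes φ₁ = 45.000°, φ₂ = 90.000° and longitude difference Δλ = 150.000°:
Haversine: a = sin²(Δφ/2) + cos φ₁ cos φ₂ sin²(Δλ/2) = 0.1464 + (0.7071)(0.0000)(0.9330) = 0.14645.
Central angle c = 2·arcsin(√a) = 0.78540 rad.
Distance = R·c = 6378.14 × 0.7854 ≈ 5009 km.

5009 km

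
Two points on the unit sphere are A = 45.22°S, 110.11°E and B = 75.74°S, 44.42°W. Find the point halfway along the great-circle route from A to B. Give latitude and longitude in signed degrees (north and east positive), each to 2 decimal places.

-73.62°, 97.72°

Central angle δ = 1.0107 rad. Interpolating on the sphere with fraction f = 0.5:
P = [sin((1−f)δ)·A + sin(fδ)·B] / sin δ = 0.5714·A + 0.5714·B in Cartesian coordinates,
giving P = (-0.0379, 0.2794, -0.9594), i.e. latitude -73.62°, longitude 97.72°.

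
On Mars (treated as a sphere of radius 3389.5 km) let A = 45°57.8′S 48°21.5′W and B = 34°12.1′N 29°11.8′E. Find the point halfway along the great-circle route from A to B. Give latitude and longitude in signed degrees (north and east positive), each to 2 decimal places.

-7.51°, -5.60°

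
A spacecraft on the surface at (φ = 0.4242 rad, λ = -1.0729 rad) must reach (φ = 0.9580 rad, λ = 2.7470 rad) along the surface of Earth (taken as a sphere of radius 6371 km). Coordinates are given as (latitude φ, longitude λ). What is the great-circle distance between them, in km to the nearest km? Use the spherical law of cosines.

Let φ₁ = 0.4242 rad, φ₂ = 0.9580 rad, and Δλ = -2.4633 rad.
cos c = sin φ₁ sin φ₂ + cos φ₁ cos φ₂ cos Δλ = (0.4116)(0.8180) + (0.9114)(0.5752)(-0.7786) = -0.07145,
so c = arccos(-0.07145) = 1.64230 rad.
Distance = R·c = 6371 × 1.6423 ≈ 10463 km.

10463 km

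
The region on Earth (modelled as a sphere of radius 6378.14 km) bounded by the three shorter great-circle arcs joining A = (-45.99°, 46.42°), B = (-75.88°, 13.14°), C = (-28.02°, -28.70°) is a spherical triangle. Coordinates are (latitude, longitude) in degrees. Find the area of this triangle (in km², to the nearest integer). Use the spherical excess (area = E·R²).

Side lengths (central angles): a = 0.9071, b = 1.0525, c = 0.5750 rad; semiperimeter s = 1.2673.
By l'Huilier's theorem, tan(E/4) = √[tan(s/2) tan((s−a)/2) tan((s−b)/2) tan((s−c)/2)], giving spherical excess E = 0.2880 rad.
Area = E·R² = 0.2880 × (6378.14)² ≈ 11716217 km².

11716217 km²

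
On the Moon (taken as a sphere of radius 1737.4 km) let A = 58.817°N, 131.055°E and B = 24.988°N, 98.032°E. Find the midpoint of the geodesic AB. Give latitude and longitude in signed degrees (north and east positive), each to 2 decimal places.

43.01°, 109.92°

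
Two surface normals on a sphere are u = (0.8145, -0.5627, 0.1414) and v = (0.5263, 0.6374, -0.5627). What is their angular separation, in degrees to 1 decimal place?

u·v = -0.0096; |u| = 1.0000, |v| = 1.0000.
cos θ = (u·v)/(|u||v|) = -0.0096, so θ = 90.5°.

90.5°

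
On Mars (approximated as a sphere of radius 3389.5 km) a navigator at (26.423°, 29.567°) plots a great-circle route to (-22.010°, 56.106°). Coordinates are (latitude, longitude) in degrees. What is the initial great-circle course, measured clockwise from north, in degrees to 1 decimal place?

Δλ = 26.539° = 0.4632 rad.
y = sin Δλ · cos φ₂ = (0.4468)(0.9271) = 0.4142
x = cos φ₁ sin φ₂ − sin φ₁ cos φ₂ cos Δλ = (0.8955)(-0.3748) − (0.4450)(0.9271)(0.8946) = -0.7047
θ = atan2(y, x) = 149.55°, so the bearing is 149.6°.

149.6°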